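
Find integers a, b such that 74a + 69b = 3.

Step 1: Check solvability.
gcd(74, 69) = 1
Since 1 divides 3, solutions exist.

Step 2: Apply extended Euclidean algorithm to find gcd.
We find integers such that 74*x0 + 69*y0 = 1

Step 3: Scale the particular solution.
Multiply by 3/1 = 3:
a = 42, b = -45

Step 4: Verify.
74*(42) + 69*(-45) = 3 = 3 ✓

a = 42, b = -45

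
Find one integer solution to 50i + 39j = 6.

Step 1: Check solvability.
gcd(50, 39) = 1
Since 1 divides 6, solutions exist.

Step 2: Apply extended Euclidean algorithm to find gcd.
We find integers such that 50*x0 + 39*y0 = 1

Step 3: Scale the particular solution.
Multiply by 6/1 = 6:
i = -42, j = 54

Step 4: Verify.
50*(-42) + 39*(54) = 6 = 6 ✓

i = -42, j = 54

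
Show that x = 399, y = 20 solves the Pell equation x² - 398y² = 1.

Compute x² = 399² = 159201
Compute 398y² = 398·20² = 398·400 = 159200
x² - 398y² = 159201 - 159200 = 1
Since this equals 1, (399, 20) is a solution.

Yes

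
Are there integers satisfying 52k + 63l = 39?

Step 1: Compute gcd(52, 63).
gcd(52, 63) = 1

Step 2: Check divisibility.
Does 1 divide 39? 39 = 1 x 39, so yes.

By the theorem on linear Diophantine equations, 52k + 63l = 39 has integer solutions if and only if gcd(52, 63) divides 39. Since 1 | 39, solutions exist.

Yes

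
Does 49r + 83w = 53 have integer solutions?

Step 1: Compute gcd(49, 83).
gcd(49, 83) = 1

Step 2: Check divisibility.
Does 1 divide 53? 53 = 1 x 53, so yes.

By the theorem on linear Diophantine equations, 49r + 83w = 53 has integer solutions if and only if gcd(49, 83) divides 53. Since 1 | 53, solutions exist.

Yes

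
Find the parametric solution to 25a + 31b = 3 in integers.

Step 1: Compute gcd(25, 31) = 1.
Since 1 divides 3, solutions exist.

Step 2: Find a particular solution using extended Euclidean algorithm.
We get a₀ = 15, b₀ = -12.
Check: 25*15 + 31*-12 = 3 = 3 ✓

Step 3: Write the general solution.
a = 15 + (31/1)t = 15 + 31t
b = -12 - (25/1)t = -12 - 25t
for any integer t.

a = 15 + 31t, b = -12 - 25t for integer t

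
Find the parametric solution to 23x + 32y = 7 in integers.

Step 1: Compute gcd(23, 32) = 1.
Since 1 divides 7, solutions exist.

Step 2: Find a particular solution using extended Euclidean algorithm.
We get x₀ = 49, y₀ = -35.
Check: 23*49 + 32*-35 = 7 = 7 ✓

Step 3: Write the general solution.
x = 49 + (32/1)t = 49 + 32t
y = -35 - (23/1)t = -35 - 23t
for any integer t.

x = 49 + 32t, y = -35 - 23t for integer t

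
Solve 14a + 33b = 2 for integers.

Step 1: Check solvability.
gcd(14, 33) = 1
Since 1 divides 2, solutions exist.

Step 2: Apply extended Euclidean algorithm to find gcd.
We find integers such that 14*x0 + 33*y0 = 1

Step 3: Scale the particular solution.
Multiply by 2/1 = 2:
a = -14, b = 6

Step 4: Verify.
14*(-14) + 33*(6) = 2 = 2 ✓

a = -14, b = 6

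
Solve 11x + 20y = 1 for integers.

Step 1: Check solvability.
gcd(11, 20) = 1
Since 1 divides 1, solutions exist.

Step 2: Apply extended Euclidean algorithm to find gcd.
We find integers such that 11*x0 + 20*y0 = 1

Step 3: Scale the particular solution.
Multiply by 1/1 = 1:
x = -9, y = 5

Step 4: Verify.
11*(-9) + 20*(5) = 1 = 1 ✓

x = -9, y = 5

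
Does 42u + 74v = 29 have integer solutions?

Step 1: Compute gcd(42, 74).
gcd(42, 74) = 2

Step 2: Check divisibility.
Does 2 divide 29? 29 = 2 x 14 + 1, so no.

By the theorem on linear Diophantine equations, 42u + 74v = 29 has integer solutions if and only if gcd(42, 74) divides 29. Since 2 does not divide 29, no solutions exist.

No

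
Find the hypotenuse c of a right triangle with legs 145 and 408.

c² = a² + b² = 145² + 408² = 21025 + 166464 = 187489
c = 433

433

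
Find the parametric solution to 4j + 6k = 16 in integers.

Step 1: Compute gcd(4, 6) = 2.
Since 2 divides 16, solutions exist.

Step 2: Find a particular solution using extended Euclidean algorithm.
We get j₀ = -8, k₀ = 8.
Check: 4*-8 + 6*8 = 16 = 16 ✓

Step 3: Write the general solution.
j = -8 + (6/2)t = -8 + 3t
k = 8 - (4/2)t = 8 - 2t
for any integer t.

j = -8 + 3t, k = 8 - 2t for integer t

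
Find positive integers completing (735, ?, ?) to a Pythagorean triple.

We need the other leg and hypotenuse such that 735² + x² = c².
Take x = 5980, c = 6025: 735² + 5980² = 540225 + 35760400 = 36300625 = 6025² ✓
Triple: (735, 5980, 6025)

(735, 5980, 6025)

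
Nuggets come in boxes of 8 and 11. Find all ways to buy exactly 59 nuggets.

We need non-negative integers (x, y) with 8x + 11y = 59.
For each x in 0..7, check if 59 - 8x is a non-negative multiple of 11.
x = 6: 11y = 11, y = 1 ✓

(6 boxes of 8, 1 boxes of 11)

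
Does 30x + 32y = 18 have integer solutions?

Step 1: Compute gcd(30, 32).
gcd(30, 32) = 2

Step 2: Check divisibility.
Does 2 divide 18? 18 = 2 x 9, so yes.

By the theorem on linear Diophantine equations, 30x + 32y = 18 has integer solutions if and only if gcd(30, 32) divides 18. Since 2 | 18, solutions exist.

Yes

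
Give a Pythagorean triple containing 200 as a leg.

We need the other leg and hypotenuse such that 200² + x² = c².
Take x = 609, c = 641: 200² + 609² = 40000 + 370881 = 410881 = 641² ✓
Triple: (609, 200, 641)

(609, 200, 641)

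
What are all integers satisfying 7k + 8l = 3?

Step 1: Compute gcd(7, 8) = 1.
Since 1 divides 3, solutions exist.

Step 2: Find a particular solution using extended Euclidean algorithm.
We get k₀ = -3, l₀ = 3.
Check: 7*-3 + 8*3 = 3 = 3 ✓

Step 3: Write the general solution.
k = -3 + (8/1)t = -3 + 8t
l = 3 - (7/1)t = 3 - 7t
for any integer t.

k = -3 + 8t, l = 3 - 7t for integer t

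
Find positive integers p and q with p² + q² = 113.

We need to find integers p, q > 0 such that p² + q² = 113.
Trying p = 7: q² = 113 - 7² = 113 - 49 = 64
q = 8
Check: 7² + 8² = 49 + 64 = 113 ✓

113 = 7² + 8²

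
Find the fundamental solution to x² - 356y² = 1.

We seek the smallest positive integers (x, y) with x² - 356y² = 1, i.e., x² = 356y² + 1.
Try successive y values:
y = 1: x² = 356·1² + 1 = 357, not a perfect square
y = 2: x² = 356·2² + 1 = 1425, not a perfect square
y = 3: x² = 356·3² + 1 = 3205, not a perfect square
... continuing the search (or via continued fractions) ...
y = 26500: x² = 356·26500² + 1 = 250001000001, x = 500001 ✓

Verify: 500001² - 356·26500² = 250001000001 - 250001000000 = 1 ✓

x = 500001, y = 26500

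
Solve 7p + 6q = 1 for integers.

Step 1: Check solvability.
gcd(7, 6) = 1
Since 1 divides 1, solutions exist.

Step 2: Apply extended Euclidean algorithm to find gcd.
We find integers such that 7*x0 + 6*y0 = 1

Step 3: Scale the particular solution.
Multiply by 1/1 = 1:
p = 1, q = -1

Step 4: Verify.
7*(1) + 6*(-1) = 1 = 1 ✓

p = 1, q = -1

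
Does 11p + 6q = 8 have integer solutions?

Step 1: Compute gcd(11, 6).
gcd(11, 6) = 1

Step 2: Check divisibility.
Does 1 divide 8? 8 = 1 x 8, so yes.

By the theorem on linear Diophantine equations, 11p + 6q = 8 has integer solutions if and only if gcd(11, 6) divides 8. Since 1 | 8, solutions exist.

Yes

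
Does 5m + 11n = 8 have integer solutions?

Step 1: Compute gcd(5, 11).
gcd(5, 11) = 1

Step 2: Check divisibility.
Does 1 divide 8? 8 = 1 x 8, so yes.

By the theorem on linear Diophantine equations, 5m + 11n = 8 has integer solutions if and only if gcd(5, 11) divides 8. Since 1 | 8, solutions exist.

Yes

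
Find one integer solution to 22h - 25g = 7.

Step 1: Check solvability.
gcd(22, 25) = 1
Since 1 divides 7, solutions exist.

Step 2: Apply extended Euclidean algorithm to find gcd.
We find integers such that 22*x0 + 25*y0 = 1

Step 3: Scale the particular solution.
Multiply by 7/1 = 7:
h = 56, g = 49

Step 4: Verify.
22*(56) - 25*(49) = 7 = 7 ✓

h = 56, g = 49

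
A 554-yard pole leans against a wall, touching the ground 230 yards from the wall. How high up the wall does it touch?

The ladder, wall, and ground form a right triangle with hypotenuse 554 and one leg 230.
By the Pythagorean theorem: h² = 554² - 230² = 306916 - 52900 = 254016
h = √254016 = 504 yards

504 yards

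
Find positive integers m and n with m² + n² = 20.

We need to find integers m, n > 0 such that m² + n² = 20.
Trying m = 2: n² = 20 - 2² = 20 - 4 = 16
n = 4
Check: 2² + 4² = 4 + 16 = 20 ✓

20 = 2² + 4²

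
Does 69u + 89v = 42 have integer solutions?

Step 1: Compute gcd(69, 89).
gcd(69, 89) = 1

Step 2: Check divisibility.
Does 1 divide 42? 42 = 1 x 42, so yes.

By the theorem on linear Diophantine equations, 69u + 89v = 42 has integer solutions if and only if gcd(69, 89) divides 42. Since 1 | 42, solutions exist.

Yes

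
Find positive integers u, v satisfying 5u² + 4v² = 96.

Try small values of u and check whether (96 - 5u²)/4 is a perfect square.
u = 4: 5·4² = 80, so 4v² = 96 - 80 = 16, giving v² = 4, v = 2.
Check: 5·4² + 4·2² = 80 + 16 = 96 ✓

u = 4, v = 2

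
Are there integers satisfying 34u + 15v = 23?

Step 1: Compute gcd(34, 15).
gcd(34, 15) = 1

Step 2: Check divisibility.
Does 1 divide 23? 23 = 1 x 23, so yes.

By the theorem on linear Diophantine equations, 34u + 15v = 23 has integer solutions if and only if gcd(34, 15) divides 23. Since 1 | 23, solutions exist.

Yes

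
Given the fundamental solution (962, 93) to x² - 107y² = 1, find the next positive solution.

Solutions to x² - Dy² = 1 are generated by powers of (x₀ + y₀√D).
The next solution satisfies x₁ + y₁√107 = (x₀ + y₀√107)², giving:
x₁ = x₀² + 107y₀² = 962² + 107·93² = 925444 + 925443 = 1850887
y₁ = 2x₀y₀ = 2·962·93 = 178932

Verify: 1850887² - 107·178932² = 3425782686769 - 3425782686768 = 1 ✓

x = 1850887, y = 178932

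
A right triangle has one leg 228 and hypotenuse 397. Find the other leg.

a² = c² - b² = 157609 - 51984 = 105625
a = 325

325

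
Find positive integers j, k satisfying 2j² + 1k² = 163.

Try small values of j and check whether (163 - 2j²)/1 is a perfect square.
j = 9: 2·9² = 162, so 1k² = 163 - 162 = 1, giving k² = 1, k = 1.
Check: 2·9² + 1·1² = 162 + 1 = 163 ✓

j = 9, k = 1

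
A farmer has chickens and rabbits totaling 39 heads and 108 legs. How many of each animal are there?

Let c = chickens, r = rabbits.
Heads: c + r = 39
Legs: 2c + 4r = 108
From the first equation, c = 39 - r. Substitute:
2(39 - r) + 4r = 108
78 + 2r = 108
r = (108 - 78)/2 = 15
c = 39 - 15 = 24

Chickens: 24, Rabbits: 15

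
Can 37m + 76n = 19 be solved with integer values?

Step 1: Compute gcd(37, 76).
gcd(37, 76) = 1

Step 2: Check divisibility.
Does 1 divide 19? 19 = 1 x 19, so yes.

By the theorem on linear Diophantine equations, 37m + 76n = 19 has integer solutions if and only if gcd(37, 76) divides 19. Since 1 | 19, solutions exist.

Yes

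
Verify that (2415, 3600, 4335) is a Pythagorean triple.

Compute a² + b² = 2415² + 3600² = 5832225 + 12960000 = 18792225
Compute c² = 4335² = 18792225
Since 18792225 = 18792225, confirmed.

Yes, it is a Pythagorean triple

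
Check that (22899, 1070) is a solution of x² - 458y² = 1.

Compute x² = 22899² = 524364201
Compute 458y² = 458·1070² = 458·1144900 = 524364200
x² - 458y² = 524364201 - 524364200 = 1
Since this equals 1, (22899, 1070) is a solution.

Yes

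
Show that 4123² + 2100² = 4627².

Compute a² + b² = 4123² + 2100² = 16999129 + 4410000 = 21409129
Compute c² = 4627² = 21409129
Since 21409129 = 21409129, confirmed.

Yes, it is a Pythagorean triple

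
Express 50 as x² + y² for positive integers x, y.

We need to find integers x, y > 0 such that x² + y² = 50.
Trying x = 1: y² = 50 - 1² = 50 - 1 = 49
y = 7
Check: 1² + 7² = 1 + 49 = 50 ✓

50 = 1² + 7²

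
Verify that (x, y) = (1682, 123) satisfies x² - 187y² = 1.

Compute x² = 1682² = 2829124
Compute 187y² = 187·123² = 187·15129 = 2829123
x² - 187y² = 2829124 - 2829123 = 1
Since this equals 1, (1682, 123) is a solution.

Yes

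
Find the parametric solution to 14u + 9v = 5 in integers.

Step 1: Compute gcd(14, 9) = 1.
Since 1 divides 5, solutions exist.

Step 2: Find a particular solution using extended Euclidean algorithm.
We get u₀ = 10, v₀ = -15.
Check: 14*10 + 9*-15 = 5 = 5 ✓

Step 3: Write the general solution.
u = 10 + (9/1)t = 10 + 9t
v = -15 - (14/1)t = -15 - 14t
for any integer t.

u = 10 + 9t, v = -15 - 14t for integer t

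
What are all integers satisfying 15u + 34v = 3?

Step 1: Compute gcd(15, 34) = 1.
Since 1 divides 3, solutions exist.

Step 2: Find a particular solution using extended Euclidean algorithm.
We get u₀ = -27, v₀ = 12.
Check: 15*-27 + 34*12 = 3 = 3 ✓

Step 3: Write the general solution.
u = -27 + (34/1)t = -27 + 34t
v = 12 - (15/1)t = 12 - 15t
for any integer t.

u = -27 + 34t, v = 12 - 15t for integer t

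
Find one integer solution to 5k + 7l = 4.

Step 1: Check solvability.
gcd(5, 7) = 1
Since 1 divides 4, solutions exist.

Step 2: Apply extended Euclidean algorithm to find gcd.
We find integers such that 5*x0 + 7*y0 = 1

Step 3: Scale the particular solution.
Multiply by 4/1 = 4:
k = 12, l = -8

Step 4: Verify.
5*(12) + 7*(-8) = 4 = 4 ✓

k = 12, l = -8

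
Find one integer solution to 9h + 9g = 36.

Step 1: Check solvability.
gcd(9, 9) = 9
Since 9 divides 36, solutions exist.

Step 2: Apply extended Euclidean algorithm to find gcd.
We find integers such that 9*x0 + 9*y0 = 9

Step 3: Scale the particular solution.
Multiply by 36/9 = 4:
h = 0, g = 4

Step 4: Verify.
9*(0) + 9*(4) = 36 = 36 ✓

h = 0, g = 4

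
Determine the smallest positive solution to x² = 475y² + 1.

We seek the smallest positive integers (x, y) with x² - 475y² = 1, i.e., x² = 475y² + 1.
Try successive y values:
y = 1: x² = 475·1² + 1 = 476, not a perfect square
y = 2: x² = 475·2² + 1 = 1901, not a perfect square
y = 3: x² = 475·3² + 1 = 4276, not a perfect square
... continuing the search (or via continued fractions) ...
y = 2652: x² = 475·2652² + 1 = 3340724401, x = 57799 ✓

Verify: 57799² - 475·2652² = 3340724401 - 3340724400 = 1 ✓

x = 57799, y = 2652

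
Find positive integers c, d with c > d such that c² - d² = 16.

Factor: c² - d² = (c+d)(c-d) = 16.
We need two factors of 16 with the same parity.
Use c+d = 8 and c-d = 2 (product 8·2 = 16).
Adding: 2c = 10, so c = 5.
Subtracting: 2d = 6, so d = 3.
Check: 5² - 3² = 25 - 9 = 16 ✓

c = 5, d = 3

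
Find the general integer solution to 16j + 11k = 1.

Step 1: Compute gcd(16, 11) = 1.
Since 1 divides 1, solutions exist.

Step 2: Find a particular solution using extended Euclidean algorithm.
We get j₀ = -2, k₀ = 3.
Check: 16*-2 + 11*3 = 1 = 1 ✓

Step 3: Write the general solution.
j = -2 + (11/1)t = -2 + 11t
k = 3 - (16/1)t = 3 - 16t
for any integer t.

j = -2 + 11t, k = 3 - 16t for integer t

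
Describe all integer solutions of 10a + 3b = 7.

Step 1: Compute gcd(10, 3) = 1.
Since 1 divides 7, solutions exist.

Step 2: Find a particular solution using extended Euclidean algorithm.
We get a₀ = 7, b₀ = -21.
Check: 10*7 + 3*-21 = 7 = 7 ✓

Step 3: Write the general solution.
a = 7 + (3/1)t = 7 + 3t
b = -21 - (10/1)t = -21 - 10t
for any integer t.

a = 7 + 3t, b = -21 - 10t for integer t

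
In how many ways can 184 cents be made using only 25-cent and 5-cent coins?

We need non-negative integers (x, y) with 25x + 5y = 184.
For each x from 0 to 7, check if (184 - 25x) is a non-negative multiple of 5.
Solutions (x, y): none
Count: 0

0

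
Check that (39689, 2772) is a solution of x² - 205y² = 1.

Compute x² = 39689² = 1575216721
Compute 205y² = 205·2772² = 205·7683984 = 1575216720
x² - 205y² = 1575216721 - 1575216720 = 1
Since this equals 1, (39689, 2772) is a solution.

Yes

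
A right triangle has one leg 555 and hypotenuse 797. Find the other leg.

b² = c² - a² = 635209 - 308025 = 327184
b = 572

572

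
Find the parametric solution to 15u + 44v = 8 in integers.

Step 1: Compute gcd(15, 44) = 1.
Since 1 divides 8, solutions exist.

Step 2: Find a particular solution using extended Euclidean algorithm.
We get u₀ = 24, v₀ = -8.
Check: 15*24 + 44*-8 = 8 = 8 ✓

Step 3: Write the general solution.
u = 24 + (44/1)t = 24 + 44t
v = -8 - (15/1)t = -8 - 15t
for any integer t.

u = 24 + 44t, v = -8 - 15t for integer t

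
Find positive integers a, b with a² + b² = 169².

We need a² + b² = 169² = 28561.
Trying: 119² + 120² = 14161 + 14400 = 28561 ✓

(119, 120, 169)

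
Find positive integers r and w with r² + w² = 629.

We need to find integers r, w > 0 such that r² + w² = 629.
Trying r = 2: w² = 629 - 2² = 629 - 4 = 625
w = 25
Check: 2² + 25² = 4 + 625 = 629 ✓

629 = 2² + 25²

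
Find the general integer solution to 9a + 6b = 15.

Step 1: Compute gcd(9, 6) = 3.
Since 3 divides 15, solutions exist.

Step 2: Find a particular solution using extended Euclidean algorithm.
We get a₀ = 5, b₀ = -5.
Check: 9*5 + 6*-5 = 15 = 15 ✓

Step 3: Write the general solution.
a = 5 + (6/3)t = 5 + 2t
b = -5 - (9/3)t = -5 - 3t
for any integer t.

a = 5 + 2t, b = -5 - 3t for integer t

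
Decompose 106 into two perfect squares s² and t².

We need to find integers s, t > 0 such that s² + t² = 106.
Trying s = 5: t² = 106 - 5² = 106 - 25 = 81
t = 9
Check: 5² + 9² = 25 + 81 = 106 ✓

106 = 5² + 9²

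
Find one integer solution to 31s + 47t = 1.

Step 1: Check solvability.
gcd(31, 47) = 1
Since 1 divides 1, solutions exist.

Step 2: Apply extended Euclidean algorithm to find gcd.
We find integers such that 31*x0 + 47*y0 = 1

Step 3: Scale the particular solution.
Multiply by 1/1 = 1:
s = -3, t = 2

Step 4: Verify.
31*(-3) + 47*(2) = 1 = 1 ✓

s = -3, t = 2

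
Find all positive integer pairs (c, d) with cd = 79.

The positive divisors of 79 are: 1, 79.
Each divisor d gives the pair (d, 79/d):
(1, 79), (79, 1)

(1, 79), (79, 1)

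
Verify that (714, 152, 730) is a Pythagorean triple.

Compute a² + b²:
714² + 152² = 509796 + 23104 = 532900
Compute c²:
730² = 532900
Since 532900 = 532900, it is a Pythagorean triple.

Yes, it is a Pythagorean triple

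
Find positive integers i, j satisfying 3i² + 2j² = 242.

Try small values of i and check whether (242 - 3i²)/2 is a perfect square.
i = 8: 3·8² = 192, so 2j² = 242 - 192 = 50, giving j² = 25, j = 5.
Check: 3·8² + 2·5² = 192 + 50 = 242 ✓

i = 8, j = 5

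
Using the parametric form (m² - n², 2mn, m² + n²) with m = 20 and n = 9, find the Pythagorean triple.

a = m² - n² = 20² - 9² = 400 - 81 = 319
b = 2mn = 2·20·9 = 360
c = m² + n² = 400 + 81 = 481
Verify: 319² + 360² = 101761 + 129600 = 231361 = 481² ✓

(319, 360, 481)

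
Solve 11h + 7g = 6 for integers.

Step 1: Check solvability.
gcd(11, 7) = 1
Since 1 divides 6, solutions exist.

Step 2: Apply extended Euclidean algorithm to find gcd.
We find integers such that 11*x0 + 7*y0 = 1

Step 3: Scale the particular solution.
Multiply by 6/1 = 6:
h = 12, g = -18

Step 4: Verify.
11*(12) + 7*(-18) = 6 = 6 ✓

h = 12, g = -18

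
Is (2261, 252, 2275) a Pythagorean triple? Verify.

Compute a² + b² = 2261² + 252² = 5112121 + 63504 = 5175625
Compute c² = 2275² = 5175625
Since 5175625 = 5175625, confirmed.

Yes, it is a Pythagorean triple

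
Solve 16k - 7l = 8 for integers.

Step 1: Check solvability.
gcd(16, 7) = 1
Since 1 divides 8, solutions exist.

Step 2: Apply extended Euclidean algorithm to find gcd.
We find integers such that 16*x0 + 7*y0 = 1

Step 3: Scale the particular solution.
Multiply by 8/1 = 8:
k = -24, l = -56

Step 4: Verify.
16*(-24) - 7*(-56) = 8 = 8 ✓

k = -24, l = -56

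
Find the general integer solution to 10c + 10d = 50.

Step 1: Compute gcd(10, 10) = 10.
Since 10 divides 50, solutions exist.

Step 2: Find a particular solution using extended Euclidean algorithm.
We get c₀ = 0, d₀ = 5.
Check: 10*0 + 10*5 = 50 = 50 ✓

Step 3: Write the general solution.
c = 0 + (10/10)t = 0 + 1t
d = 5 - (10/10)t = 5 - 1t
for any integer t.

c = 0 + 1t, d = 5 - 1t for integer t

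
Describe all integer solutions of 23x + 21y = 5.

Step 1: Compute gcd(23, 21) = 1.
Since 1 divides 5, solutions exist.

Step 2: Find a particular solution using extended Euclidean algorithm.
We get x₀ = -50, y₀ = 55.
Check: 23*-50 + 21*55 = 5 = 5 ✓

Step 3: Write the general solution.
x = -50 + (21/1)t = -50 + 21t
y = 55 - (23/1)t = 55 - 23t
for any integer t.

x = -50 + 21t, y = 55 - 23t for integer t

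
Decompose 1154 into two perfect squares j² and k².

We need to find integers j, k > 0 such that j² + k² = 1154.
Trying j = 23: k² = 1154 - 23² = 1154 - 529 = 625
k = 25
Check: 23² + 25² = 529 + 625 = 1154 ✓

1154 = 23² + 25²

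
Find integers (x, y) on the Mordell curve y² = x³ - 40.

Try small integer x values and check whether x³ - 40 is a perfect square.
x = 14: x³ - 40 = 14³ - 40 = 2744 - 40 = 2704
Is 2704 a perfect square? 52² = 2704 ✓
So (x, y) = (14, -52) is a solution.

x = 14, y = -52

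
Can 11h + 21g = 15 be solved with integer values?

Step 1: Compute gcd(11, 21).
gcd(11, 21) = 1

Step 2: Check divisibility.
Does 1 divide 15? 15 = 1 x 15, so yes.

By the theorem on linear Diophantine equations, 11h + 21g = 15 has integer solutions if and only if gcd(11, 21) divides 15. Since 1 | 15, solutions exist.

Yes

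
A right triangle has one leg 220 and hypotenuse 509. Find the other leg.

a² = c² - b² = 259081 - 48400 = 210681
a = 459

459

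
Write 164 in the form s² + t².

We need to find integers s, t > 0 such that s² + t² = 164.
Trying s = 8: t² = 164 - 8² = 164 - 64 = 100
t = 10
Check: 8² + 10² = 64 + 100 = 164 ✓

164 = 8² + 10²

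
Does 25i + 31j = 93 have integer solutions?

Step 1: Compute gcd(25, 31).
gcd(25, 31) = 1

Step 2: Check divisibility.
Does 1 divide 93? 93 = 1 x 93, so yes.

By the theorem on linear Diophantine equations, 25i + 31j = 93 has integer solutions if and only if gcd(25, 31) divides 93. Since 1 | 93, solutions exist.

Yes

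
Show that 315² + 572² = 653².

Compute a² + b² = 315² + 572² = 99225 + 327184 = 426409
Compute c² = 653² = 426409
Since 426409 = 426409, confirmed.

Yes, it is a Pythagorean triple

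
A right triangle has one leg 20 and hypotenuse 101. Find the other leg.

a² = c² - b² = 10201 - 400 = 9801
a = 99

99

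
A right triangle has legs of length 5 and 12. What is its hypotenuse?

c² = a² + b² = 5² + 12² = 25 + 144 = 169
c = 13

13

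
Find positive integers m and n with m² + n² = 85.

We need to find integers m, n > 0 such that m² + n² = 85.
Trying m = 2: n² = 85 - 2² = 85 - 4 = 81
n = 9
Check: 2² + 9² = 4 + 81 = 85 ✓

85 = 2² + 9²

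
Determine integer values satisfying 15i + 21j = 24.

Step 1: Check solvability.
gcd(15, 21) = 3
Since 3 divides 24, solutions exist.

Step 2: Apply extended Euclidean algorithm to find gcd.
We find integers such that 15*x0 + 21*y0 = 3

Step 3: Scale the particular solution.
Multiply by 24/3 = 8:
i = 24, j = -16

Step 4: Verify.
15*(24) + 21*(-16) = 24 = 24 ✓

i = 24, j = -16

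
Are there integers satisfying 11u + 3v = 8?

Step 1: Compute gcd(11, 3).
gcd(11, 3) = 1

Step 2: Check divisibility.
Does 1 divide 8? 8 = 1 x 8, so yes.

By the theorem on linear Diophantine equations, 11u + 3v = 8 has integer solutions if and only if gcd(11, 3) divides 8. Since 1 | 8, solutions exist.

Yes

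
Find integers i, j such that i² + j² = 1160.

We need to find integers i, j > 0 such that i² + j² = 1160.
Trying i = 2: j² = 1160 - 2² = 1160 - 4 = 1156
j = 34
Check: 2² + 34² = 4 + 1156 = 1160 ✓

1160 = 2² + 34²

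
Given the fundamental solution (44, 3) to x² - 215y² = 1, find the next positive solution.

Solutions to x² - Dy² = 1 are generated by powers of (x₀ + y₀√D).
The next solution satisfies x₁ + y₁√215 = (x₀ + y₀√215)², giving:
x₁ = x₀² + 215y₀² = 44² + 215·3² = 1936 + 1935 = 3871
y₁ = 2x₀y₀ = 2·44·3 = 264

Verify: 3871² - 215·264² = 14984641 - 14984640 = 1 ✓

x = 3871, y = 264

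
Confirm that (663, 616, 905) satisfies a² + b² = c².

Compute a² + b² = 663² + 616² = 439569 + 379456 = 819025
Compute c² = 905² = 819025
Since 819025 = 819025, confirmed.

Yes, it is a Pythagorean triple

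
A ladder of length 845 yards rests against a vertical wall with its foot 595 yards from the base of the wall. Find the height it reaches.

The ladder, wall, and ground form a right triangle with hypotenuse 845 and one leg 595.
By the Pythagorean theorem: h² = 845² - 595² = 714025 - 354025 = 360000
h = √360000 = 600 yards

600 yards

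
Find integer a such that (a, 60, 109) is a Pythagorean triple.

a² = c² - b² = 109² - 60² = 11881 - 3600 = 8281
a = sqrt(8281) = 91

91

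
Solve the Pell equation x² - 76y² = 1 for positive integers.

We seek the smallest positive integers (x, y) with x² - 76y² = 1, i.e., x² = 76y² + 1.
Try successive y values:
y = 1: x² = 76·1² + 1 = 77, not a perfect square
y = 2: x² = 76·2² + 1 = 305, not a perfect square
y = 3: x² = 76·3² + 1 = 685, not a perfect square
... continuing the search (or via continued fractions) ...
y = 6630: x² = 76·6630² + 1 = 3340724401, x = 57799 ✓

Verify: 57799² - 76·6630² = 3340724401 - 3340724400 = 1 ✓

x = 57799, y = 6630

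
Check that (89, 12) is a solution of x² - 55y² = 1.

Compute x² = 89² = 7921
Compute 55y² = 55·12² = 55·144 = 7920
x² - 55y² = 7921 - 7920 = 1
Since this equals 1, (89, 12) is a solution.

Yes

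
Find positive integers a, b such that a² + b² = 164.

Search for a with 164 - a² a perfect square.
a = 8: 164 - 8² = 164 - 64 = 100 = 10² ✓
So a = 8, b = 10.

a = 8, b = 10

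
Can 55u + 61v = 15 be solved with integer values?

Step 1: Compute gcd(55, 61).
gcd(55, 61) = 1

Step 2: Check divisibility.
Does 1 divide 15? 15 = 1 x 15, so yes.

By the theorem on linear Diophantine equations, 55u + 61v = 15 has integer solutions if and only if gcd(55, 61) divides 15. Since 1 | 15, solutions exist.

Yes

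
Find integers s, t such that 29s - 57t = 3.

Step 1: Check solvability.
gcd(29, 57) = 1
Since 1 divides 3, solutions exist.

Step 2: Apply extended Euclidean algorithm to find gcd.
We find integers such that 29*x0 + 57*y0 = 1

Step 3: Scale the particular solution.
Multiply by 3/1 = 3:
s = 6, t = 3

Step 4: Verify.
29*(6) - 57*(3) = 3 = 3 ✓

s = 6, t = 3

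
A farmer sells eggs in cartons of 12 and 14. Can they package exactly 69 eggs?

We need non-negative a, b with 12a + 14b = 69.
gcd(12, 14) = 2, and 2 does not divide 69.
No integer solutions exist.

No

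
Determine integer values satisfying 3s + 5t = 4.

Step 1: Check solvability.
gcd(3, 5) = 1
Since 1 divides 4, solutions exist.

Step 2: Apply extended Euclidean algorithm to find gcd.
We find integers such that 3*x0 + 5*y0 = 1

Step 3: Scale the particular solution.
Multiply by 4/1 = 4:
s = 8, t = -4

Step 4: Verify.
3*(8) + 5*(-4) = 4 = 4 ✓

s = 8, t = -4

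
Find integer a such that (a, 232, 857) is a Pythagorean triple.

a² = c² - b² = 857² - 232² = 734449 - 53824 = 680625
a = sqrt(680625) = 825

825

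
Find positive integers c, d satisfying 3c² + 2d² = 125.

Try small values of c and check whether (125 - 3c²)/2 is a perfect square.
c = 3: 3·3² = 27, so 2d² = 125 - 27 = 98, giving d² = 49, d = 7.
Check: 3·3² + 2·7² = 27 + 98 = 125 ✓

c = 3, d = 7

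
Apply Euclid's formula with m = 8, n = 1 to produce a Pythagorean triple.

a = m² - n² = 8² - 1² = 64 - 1 = 63
b = 2mn = 2·8·1 = 16
c = m² + n² = 64 + 1 = 65
Verify: 63² + 16² = 3969 + 256 = 4225 = 65² ✓

(63, 16, 65)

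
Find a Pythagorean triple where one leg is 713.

We need the other leg and hypotenuse such that 713² + x² = c².
Take x = 216, c = 745: 713² + 216² = 508369 + 46656 = 555025 = 745² ✓
Triple: (713, 216, 745)

(713, 216, 745)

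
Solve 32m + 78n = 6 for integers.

Step 1: Check solvability.
gcd(32, 78) = 2
Since 2 divides 6, solutions exist.

Step 2: Apply extended Euclidean algorithm to find gcd.
We find integers such that 32*x0 + 78*y0 = 2

Step 3: Scale the particular solution.
Multiply by 6/2 = 3:
m = -51, n = 21

Step 4: Verify.
32*(-51) + 78*(21) = 6 = 6 ✓

m = -51, n = 21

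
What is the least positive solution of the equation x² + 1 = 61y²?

We need x² = 61y² - 1. Try successive y:
y = 1: x² = 61·1² - 1 = 60, not a perfect square
y = 2: x² = 61·2² - 1 = 243, not a perfect square
y = 3: x² = 61·3² - 1 = 548, not a perfect square
...
y = 3805: x² = 61·3805² - 1 = 883159524 = 29718² ✓
Check: 29718² - 61·3805² = 883159524 - 883159525 = -1 ✓

x = 29718, y = 3805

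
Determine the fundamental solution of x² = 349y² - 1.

We need x² = 349y² - 1. Try successive y:
y = 1: x² = 349·1² - 1 = 348, not a perfect square
y = 2: x² = 349·2² - 1 = 1395, not a perfect square
y = 3: x² = 349·3² - 1 = 3140, not a perfect square
...
y = 493: x² = 349·493² - 1 = 84824100 = 9210² ✓
Check: 9210² - 349·493² = 84824100 - 84824101 = -1 ✓

x = 9210, y = 493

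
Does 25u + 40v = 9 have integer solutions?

Step 1: Compute gcd(25, 40).
gcd(25, 40) = 5

Step 2: Check divisibility.
Does 5 divide 9? 9 = 5 x 1 + 4, so no.

By the theorem on linear Diophantine equations, 25u + 40v = 9 has integer solutions if and only if gcd(25, 40) divides 9. Since 5 does not divide 9, no solutions exist.

No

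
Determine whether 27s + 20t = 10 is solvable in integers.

Step 1: Compute gcd(27, 20).
gcd(27, 20) = 1

Step 2: Check divisibility.
Does 1 divide 10? 10 = 1 x 10, so yes.

By the theorem on linear Diophantine equations, 27s + 20t = 10 has integer solutions if and only if gcd(27, 20) divides 10. Since 1 | 10, solutions exist.

Yes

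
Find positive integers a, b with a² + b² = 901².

We need a² + b² = 901² = 811801.
Trying: 899² + 60² = 808201 + 3600 = 811801 ✓

(899, 60, 901)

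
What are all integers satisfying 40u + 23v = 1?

Step 1: Compute gcd(40, 23) = 1.
Since 1 divides 1, solutions exist.

Step 2: Find a particular solution using extended Euclidean algorithm.
We get u₀ = -4, v₀ = 7.
Check: 40*-4 + 23*7 = 1 = 1 ✓

Step 3: Write the general solution.
u = -4 + (23/1)t = -4 + 23t
v = 7 - (40/1)t = 7 - 40t
for any integer t.

u = -4 + 23t, v = 7 - 40t for integer t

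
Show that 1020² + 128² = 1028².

Compute a² + b²:
1020² + 128² = 1040400 + 16384 = 1056784
Compute c²:
1028² = 1056784
Since 1056784 = 1056784, it is a Pythagorean triple.

Yes, it is a Pythagorean triple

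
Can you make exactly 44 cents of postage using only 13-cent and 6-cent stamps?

We need non-negative x, y with 13x + 6y = 44.
gcd(13, 6) = 1 divides 44, so integer solutions exist.
Search for a non-negative one: x = 2 gives 6y = 44 - 26 = 18, so y = 3.
Check: 13·2 + 6·3 = 44 ✓

Yes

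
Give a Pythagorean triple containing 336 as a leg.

We need the other leg and hypotenuse such that 336² + x² = c².
Take x = 527, c = 625: 336² + 527² = 112896 + 277729 = 390625 = 625² ✓
Triple: (527, 336, 625)

(527, 336, 625)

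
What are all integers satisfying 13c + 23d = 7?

Step 1: Compute gcd(13, 23) = 1.
Since 1 divides 7, solutions exist.

Step 2: Find a particular solution using extended Euclidean algorithm.
We get c₀ = -49, d₀ = 28.
Check: 13*-49 + 23*28 = 7 = 7 ✓

Step 3: Write the general solution.
c = -49 + (23/1)t = -49 + 23t
d = 28 - (13/1)t = 28 - 13t
for any integer t.

c = -49 + 23t, d = 28 - 13t for integer t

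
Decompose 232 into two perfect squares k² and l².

We need to find integers k, l > 0 such that k² + l² = 232.
Trying k = 6: l² = 232 - 6² = 232 - 36 = 196
l = 14
Check: 6² + 14² = 36 + 196 = 232 ✓

232 = 6² + 14²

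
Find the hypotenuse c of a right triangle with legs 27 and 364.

c² = a² + b² = 27² + 364² = 729 + 132496 = 133225
c = 365

365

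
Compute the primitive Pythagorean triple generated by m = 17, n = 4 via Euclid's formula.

a = m² - n² = 17² - 4² = 289 - 16 = 273
b = 2mn = 2·17·4 = 136
c = m² + n² = 289 + 16 = 305
Verify: 273² + 136² = 74529 + 18496 = 93025 = 305² ✓

(273, 136, 305)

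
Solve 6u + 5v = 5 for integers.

Step 1: Check solvability.
gcd(6, 5) = 1
Since 1 divides 5, solutions exist.

Step 2: Apply extended Euclidean algorithm to find gcd.
We find integers such that 6*x0 + 5*y0 = 1

Step 3: Scale the particular solution.
Multiply by 5/1 = 5:
u = 5, v = -5

Step 4: Verify.
6*(5) + 5*(-5) = 5 = 5 ✓

u = 5, v = -5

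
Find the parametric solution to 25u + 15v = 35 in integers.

Step 1: Compute gcd(25, 15) = 5.
Since 5 divides 35, solutions exist.

Step 2: Find a particular solution using extended Euclidean algorithm.
We get u₀ = -7, v₀ = 14.
Check: 25*-7 + 15*14 = 35 = 35 ✓

Step 3: Write the general solution.
u = -7 + (15/5)t = -7 + 3t
v = 14 - (25/5)t = 14 - 5t
for any integer t.

u = -7 + 3t, v = 14 - 5t for integer t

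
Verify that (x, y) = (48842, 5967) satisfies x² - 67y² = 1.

Compute x² = 48842² = 2385540964
Compute 67y² = 67·5967² = 67·35605089 = 2385540963
x² - 67y² = 2385540964 - 2385540963 = 1
Since this equals 1, (48842, 5967) is a solution.

Yes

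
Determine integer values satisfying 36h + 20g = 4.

Step 1: Check solvability.
gcd(36, 20) = 4
Since 4 divides 4, solutions exist.

Step 2: Apply extended Euclidean algorithm to find gcd.
We find integers such that 36*x0 + 20*y0 = 4

Step 3: Scale the particular solution.
Multiply by 4/4 = 1:
h = -1, g = 2

Step 4: Verify.
36*(-1) + 20*(2) = 4 = 4 ✓

h = -1, g = 2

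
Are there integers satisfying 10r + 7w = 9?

Step 1: Compute gcd(10, 7).
gcd(10, 7) = 1

Step 2: Check divisibility.
Does 1 divide 9? 9 = 1 x 9, so yes.

By the theorem on linear Diophantine equations, 10r + 7w = 9 has integer solutions if and only if gcd(10, 7) divides 9. Since 1 | 9, solutions exist.

Yes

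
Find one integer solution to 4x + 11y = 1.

Step 1: Check solvability.
gcd(4, 11) = 1
Since 1 divides 1, solutions exist.

Step 2: Apply extended Euclidean algorithm to find gcd.
We find integers such that 4*x0 + 11*y0 = 1

Step 3: Scale the particular solution.
Multiply by 1/1 = 1:
x = 3, y = -1

Step 4: Verify.
4*(3) + 11*(-1) = 1 = 1 ✓

x = 3, y = -1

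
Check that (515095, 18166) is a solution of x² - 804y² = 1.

Compute x² = 515095² = 265322859025
Compute 804y² = 804·18166² = 804·330003556 = 265322859024
x² - 804y² = 265322859025 - 265322859024 = 1
Since this equals 1, (515095, 18166) is a solution.

Yes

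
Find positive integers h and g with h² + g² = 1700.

We need to find integers h, g > 0 such that h² + g² = 1700.
Trying h = 10: g² = 1700 - 10² = 1700 - 100 = 1600
g = 40
Check: 10² + 40² = 100 + 1600 = 1700 ✓

1700 = 10² + 40²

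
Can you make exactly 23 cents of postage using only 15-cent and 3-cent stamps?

We need non-negative x, y with 15x + 3y = 23.
gcd(15, 3) = 3, and 3 does not divide 23.
No integer solutions exist, so certainly no non-negative ones.

No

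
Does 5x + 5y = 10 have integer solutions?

Step 1: Compute gcd(5, 5).
gcd(5, 5) = 5

Step 2: Check divisibility.
Does 5 divide 10? 10 = 5 x 2, so yes.

By the theorem on linear Diophantine equations, 5x + 5y = 10 has integer solutions if and only if gcd(5, 5) divides 10. Since 5 | 10, solutions exist.

Yes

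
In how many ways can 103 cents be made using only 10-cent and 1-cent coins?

We need non-negative integers (x, y) with 10x + 1y = 103.
For each x from 0 to 10, check if (103 - 10x) is a non-negative multiple of 1.
Solutions (x, y): (0,103), (1,93), (2,83), (3,73), ...
Count: 11

11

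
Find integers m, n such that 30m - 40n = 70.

Step 1: Check solvability.
gcd(30, 40) = 10
Since 10 divides 70, solutions exist.

Step 2: Apply extended Euclidean algorithm to find gcd.
We find integers such that 30*x0 + 40*y0 = 10

Step 3: Scale the particular solution.
Multiply by 70/10 = 7:
m = -7, n = -7

Step 4: Verify.
30*(-7) - 40*(-7) = 70 = 70 ✓

m = -7, n = -7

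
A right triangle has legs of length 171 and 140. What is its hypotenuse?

c² = a² + b² = 171² + 140² = 29241 + 19600 = 48841
c = 221

221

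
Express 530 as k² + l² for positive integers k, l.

We need to find integers k, l > 0 such that k² + l² = 530.
Trying k = 1: l² = 530 - 1² = 530 - 1 = 529
l = 23
Check: 1² + 23² = 1 + 529 = 530 ✓

530 = 1² + 23²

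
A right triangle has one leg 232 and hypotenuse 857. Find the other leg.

a² = c² - b² = 734449 - 53824 = 680625
a = 825

825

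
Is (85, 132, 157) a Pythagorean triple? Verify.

Compute a² + b² = 85² + 132² = 7225 + 17424 = 24649
Compute c² = 157² = 24649
Since 24649 = 24649, confirmed.

Yes, it is a Pythagorean triple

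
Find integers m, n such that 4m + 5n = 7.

Step 1: Check solvability.
gcd(4, 5) = 1
Since 1 divides 7, solutions exist.

Step 2: Apply extended Euclidean algorithm to find gcd.
We find integers such that 4*x0 + 5*y0 = 1

Step 3: Scale the particular solution.
Multiply by 7/1 = 7:
m = -7, n = 7

Step 4: Verify.
4*(-7) + 5*(7) = 7 = 7 ✓

m = -7, n = 7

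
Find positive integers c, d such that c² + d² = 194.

Search for c with 194 - c² a perfect square.
c = 5: 194 - 5² = 194 - 25 = 169 = 13² ✓
So c = 5, d = 13.

c = 5, d = 13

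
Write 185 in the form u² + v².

We need to find integers u, v > 0 such that u² + v² = 185.
Trying u = 4: v² = 185 - 4² = 185 - 16 = 169
v = 13
Check: 4² + 13² = 16 + 169 = 185 ✓

185 = 4² + 13²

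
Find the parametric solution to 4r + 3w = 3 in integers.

Step 1: Compute gcd(4, 3) = 1.
Since 1 divides 3, solutions exist.

Step 2: Find a particular solution using extended Euclidean algorithm.
We get r₀ = 3, w₀ = -3.
Check: 4*3 + 3*-3 = 3 = 3 ✓

Step 3: Write the general solution.
r = 3 + (3/1)t = 3 + 3t
w = -3 - (4/1)t = -3 - 4t
for any integer t.

r = 3 + 3t, w = -3 - 4t for integer t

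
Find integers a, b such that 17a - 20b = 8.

Step 1: Check solvability.
gcd(17, 20) = 1
Since 1 divides 8, solutions exist.

Step 2: Apply extended Euclidean algorithm to find gcd.
We find integers such that 17*x0 + 20*y0 = 1

Step 3: Scale the particular solution.
Multiply by 8/1 = 8:
a = -56, b = -48

Step 4: Verify.
17*(-56) - 20*(-48) = 8 = 8 ✓

a = -56, b = -48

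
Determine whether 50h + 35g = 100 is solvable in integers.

Step 1: Compute gcd(50, 35).
gcd(50, 35) = 5

Step 2: Check divisibility.
Does 5 divide 100? 100 = 5 x 20, so yes.

By the theorem on linear Diophantine equations, 50h + 35g = 100 has integer solutions if and only if gcd(50, 35) divides 100. Since 5 | 100, solutions exist.

Yes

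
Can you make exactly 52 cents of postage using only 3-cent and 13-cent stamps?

We need non-negative x, y with 3x + 13y = 52.
gcd(3, 13) = 1 divides 52, so integer solutions exist.
Search for a non-negative one: x = 0 gives 13y = 52 - 0 = 52, so y = 4.
Check: 3·0 + 13·4 = 52 ✓

Yes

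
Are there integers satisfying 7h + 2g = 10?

Step 1: Compute gcd(7, 2).
gcd(7, 2) = 1

Step 2: Check divisibility.
Does 1 divide 10? 10 = 1 x 10, so yes.

By the theorem on linear Diophantine equations, 7h + 2g = 10 has integer solutions if and only if gcd(7, 2) divides 10. Since 1 | 10, solutions exist.

Yes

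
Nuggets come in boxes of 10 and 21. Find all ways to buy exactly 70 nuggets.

We need non-negative integers (x, y) with 10x + 21y = 70.
For each x in 0..7, check if 70 - 10x is a non-negative multiple of 21.
x = 7: 21y = 0, y = 0 ✓

(7 boxes of 10, 0 boxes of 21)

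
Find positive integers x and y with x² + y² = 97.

We need to find integers x, y > 0 such that x² + y² = 97.
Trying x = 4: y² = 97 - 4² = 97 - 16 = 81
y = 9
Check: 4² + 9² = 16 + 81 = 97 ✓

97 = 4² + 9²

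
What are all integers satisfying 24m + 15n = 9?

Step 1: Compute gcd(24, 15) = 3.
Since 3 divides 9, solutions exist.

Step 2: Find a particular solution using extended Euclidean algorithm.
We get m₀ = 6, n₀ = -9.
Check: 24*6 + 15*-9 = 9 = 9 ✓

Step 3: Write the general solution.
m = 6 + (15/3)t = 6 + 5t
n = -9 - (24/3)t = -9 - 8t
for any integer t.

m = 6 + 5t, n = -9 - 8t for integer t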